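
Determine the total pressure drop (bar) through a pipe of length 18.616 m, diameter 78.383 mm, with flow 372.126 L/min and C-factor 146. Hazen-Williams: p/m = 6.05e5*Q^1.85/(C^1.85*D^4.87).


Q^1.85 = 56987
C^1.85 = 10094
D^4.87 = 1.6783e+09
p/m = 0.0020353 bar/m
p_total = 0.0020353 * 18.616 = 0.037888 bar

0.037888 bar


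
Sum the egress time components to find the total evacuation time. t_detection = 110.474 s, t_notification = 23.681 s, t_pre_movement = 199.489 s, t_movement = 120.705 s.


Total = 110.474 + 23.681 + 199.489 + 120.705 = 454.349 s

454.349 s


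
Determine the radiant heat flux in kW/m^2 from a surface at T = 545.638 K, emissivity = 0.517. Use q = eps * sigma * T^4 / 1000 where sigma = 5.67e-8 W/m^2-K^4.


T^4 = 8.8638e+10
q = 0.517 * 5.67e-8 * 8.8638e+10 / 1000 = 2.5983 kW/m^2

2.5983 kW/m^2


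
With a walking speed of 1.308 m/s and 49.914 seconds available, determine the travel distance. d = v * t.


d = 1.308 * 49.914 = 65.288 m

65.288 m


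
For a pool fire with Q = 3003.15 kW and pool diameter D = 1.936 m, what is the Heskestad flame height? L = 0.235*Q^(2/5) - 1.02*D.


Q^(2/5) = 24.605
0.235 * Q^(2/5) = 5.7823
1.02 * D = 1.9747
L = 3.8076 m

3.8076 m


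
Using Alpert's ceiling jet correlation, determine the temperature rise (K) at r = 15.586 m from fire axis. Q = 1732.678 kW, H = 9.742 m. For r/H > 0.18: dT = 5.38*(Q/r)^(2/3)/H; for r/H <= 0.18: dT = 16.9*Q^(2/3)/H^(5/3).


r/H = 15.586 / 9.742 = 1.5999
r/H > 0.18, so dT = 5.38*(Q/r)^(2/3)/H
Q/r = 111.17
(Q/r)^(2/3) = 23.120
dT = 5.38 * 23.120 / 9.742 = 12.768 K

12.768 K


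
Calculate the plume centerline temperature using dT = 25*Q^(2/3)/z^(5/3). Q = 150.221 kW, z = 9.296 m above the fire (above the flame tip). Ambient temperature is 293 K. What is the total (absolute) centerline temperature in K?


Q^(2/3) = 28.259
z^(5/3) = 41.099
dT = 25 * 28.259 / 41.099 = 17.190 K
T = 293 + 17.190 = 310.19 K

310.19 K


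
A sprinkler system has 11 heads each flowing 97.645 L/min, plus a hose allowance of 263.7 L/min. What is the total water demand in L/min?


Sprinkler demand = 11 * 97.645 = 1074.095 L/min
Total = 1074.095 + 263.7 = 1337.795 L/min

1337.795 L/min


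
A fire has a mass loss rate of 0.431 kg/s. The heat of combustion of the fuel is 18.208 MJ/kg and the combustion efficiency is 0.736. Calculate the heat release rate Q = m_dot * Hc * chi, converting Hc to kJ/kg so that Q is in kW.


Hc = 18.208 MJ/kg = 18.208 * 1000 kJ/kg = 18208 kJ/kg
Q = 0.431 kg/s * 18208 kJ/kg * 0.736 = 5775.9 kW

5775.9 kW


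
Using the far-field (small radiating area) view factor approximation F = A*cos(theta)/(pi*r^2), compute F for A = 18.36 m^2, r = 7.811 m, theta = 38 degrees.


cos(38 deg) = 0.78801
pi*r^2 = 191.67
F = 18.36 * 0.78801 / 191.67 = 0.075482

0.075482


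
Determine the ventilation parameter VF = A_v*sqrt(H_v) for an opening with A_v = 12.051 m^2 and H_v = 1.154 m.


sqrt(H_v) = 1.0742
VF = 12.051 * 1.0742 = 12.946 m^(5/2)

12.946 m^(5/2)


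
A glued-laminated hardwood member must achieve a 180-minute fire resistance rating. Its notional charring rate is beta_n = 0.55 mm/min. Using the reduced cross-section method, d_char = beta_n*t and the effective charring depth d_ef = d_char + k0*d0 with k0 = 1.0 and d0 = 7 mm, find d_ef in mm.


d_char = 0.55 * 180 = 99 mm
d_ef = 99 + 1.0*7 = 106 mm

106 mm


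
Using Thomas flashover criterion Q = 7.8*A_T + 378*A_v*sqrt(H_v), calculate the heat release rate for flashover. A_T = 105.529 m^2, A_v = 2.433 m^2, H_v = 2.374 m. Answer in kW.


7.8*A_T = 823.13
sqrt(H_v) = 1.5408
378*A_v*sqrt(H_v) = 1417.0
Q = 823.13 + 1417.0 = 2240.1 kW

2240.1 kW


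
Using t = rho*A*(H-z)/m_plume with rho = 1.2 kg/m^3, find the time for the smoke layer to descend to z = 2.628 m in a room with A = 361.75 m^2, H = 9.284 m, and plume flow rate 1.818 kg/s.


H - z = 6.656 m
t = 1.2 * 361.75 * 6.656 / 1.818 = 1589.3 s

1589.3 s


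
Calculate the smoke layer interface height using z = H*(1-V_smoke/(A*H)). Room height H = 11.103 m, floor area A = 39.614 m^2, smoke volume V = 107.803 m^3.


V/(A*H) = 0.24510
1 - 0.24510 = 0.75490
z = 11.103 * 0.75490 = 8.3817 m

8.3817 m


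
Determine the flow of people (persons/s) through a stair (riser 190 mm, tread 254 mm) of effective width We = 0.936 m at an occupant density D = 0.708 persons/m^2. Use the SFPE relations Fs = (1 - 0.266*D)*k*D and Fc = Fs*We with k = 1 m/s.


1 - 0.266*D = 1 - 0.266*0.708 = 0.81167
Fs = 0.81167 * 1 * 0.708 = 0.57466 persons/(s*m)
Fc = 0.57466 * 0.936 = 0.53789 persons/s

0.53789 persons/s


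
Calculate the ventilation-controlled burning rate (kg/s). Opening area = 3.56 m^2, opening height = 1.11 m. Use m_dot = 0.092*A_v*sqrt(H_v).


sqrt(H_v) = 1.0536
m_dot = 0.092 * 3.56 * 1.0536 = 0.34506 kg/s

0.34506 kg/s


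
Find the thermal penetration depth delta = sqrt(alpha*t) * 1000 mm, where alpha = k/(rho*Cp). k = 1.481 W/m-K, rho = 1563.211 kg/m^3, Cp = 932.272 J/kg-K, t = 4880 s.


alpha = 1.481 / (1563.211 * 932.272) = 1.0162e-06 m^2/s
alpha * t = 0.0049592
delta = sqrt(0.0049592) * 1000 = 70.422 mm

70.422 mm


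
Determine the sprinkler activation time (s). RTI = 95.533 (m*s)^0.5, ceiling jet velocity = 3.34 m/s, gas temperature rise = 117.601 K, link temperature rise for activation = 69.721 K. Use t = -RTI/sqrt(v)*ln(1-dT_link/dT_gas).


dT_link/dT_gas = 0.59286
ln(1 - 0.59286) = -0.89860
t = -95.533 / sqrt(3.34) * -0.89860 = 46.973 s

46.973 s


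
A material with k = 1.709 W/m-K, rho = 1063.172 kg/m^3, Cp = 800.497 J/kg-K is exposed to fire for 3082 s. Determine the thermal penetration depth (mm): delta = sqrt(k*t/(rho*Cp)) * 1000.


alpha = 1.709 / (1063.172 * 800.497) = 2.0081e-06 m^2/s
alpha * t = 0.0061889
delta = sqrt(0.0061889) * 1000 = 78.669 mm

78.669 mm


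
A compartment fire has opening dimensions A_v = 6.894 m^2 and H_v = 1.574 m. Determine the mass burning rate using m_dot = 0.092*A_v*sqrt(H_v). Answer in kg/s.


sqrt(H_v) = 1.2546
m_dot = 0.092 * 6.894 * 1.2546 = 0.79572 kg/s

0.79572 kg/s


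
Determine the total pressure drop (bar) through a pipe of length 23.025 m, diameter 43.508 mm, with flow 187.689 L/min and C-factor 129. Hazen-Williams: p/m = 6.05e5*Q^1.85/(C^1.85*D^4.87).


Q^1.85 = 16064
C^1.85 = 8027.7
D^4.87 = 9.5462e+07
p/m = 0.012682 bar/m
p_total = 0.012682 * 23.025 = 0.29201 bar

0.29201 bar


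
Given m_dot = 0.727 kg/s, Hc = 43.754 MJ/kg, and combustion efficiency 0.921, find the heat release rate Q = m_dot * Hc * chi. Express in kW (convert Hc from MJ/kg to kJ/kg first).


Hc = 43.754 MJ/kg = 43.754 * 1000 kJ/kg = 43754 kJ/kg
Q = 0.727 kg/s * 43754 kJ/kg * 0.921 = 29296 kW

29296 kW


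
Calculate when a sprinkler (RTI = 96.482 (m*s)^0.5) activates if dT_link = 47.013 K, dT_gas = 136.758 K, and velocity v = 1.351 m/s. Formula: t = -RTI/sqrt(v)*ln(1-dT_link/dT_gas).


dT_link/dT_gas = 0.34377
ln(1 - 0.34377) = -0.42124
t = -96.482 / sqrt(1.351) * -0.42124 = 34.966 s

34.966 s


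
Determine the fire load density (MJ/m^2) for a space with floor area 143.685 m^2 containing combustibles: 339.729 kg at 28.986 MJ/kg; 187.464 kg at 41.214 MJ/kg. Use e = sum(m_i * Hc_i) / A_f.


Total energy = 339.729*28.986 + 187.464*41.214
= 9847.385 + 7726.141
= 17573.53 MJ
e = 17573.53 / 143.685 = 122.31 MJ/m^2

122.31 MJ/m^2


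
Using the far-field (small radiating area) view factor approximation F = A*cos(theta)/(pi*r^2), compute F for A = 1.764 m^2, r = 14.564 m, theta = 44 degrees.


cos(44 deg) = 0.71934
pi*r^2 = 666.36
F = 1.764 * 0.71934 / 666.36 = 0.0019042

0.0019042


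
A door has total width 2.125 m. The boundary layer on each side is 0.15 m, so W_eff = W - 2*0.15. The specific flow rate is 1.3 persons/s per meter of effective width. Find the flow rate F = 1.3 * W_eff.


W_eff = 2.125 - 0.30 = 1.825 m
F = 1.3 * 1.825 = 2.3725 persons/s

2.3725 persons/s


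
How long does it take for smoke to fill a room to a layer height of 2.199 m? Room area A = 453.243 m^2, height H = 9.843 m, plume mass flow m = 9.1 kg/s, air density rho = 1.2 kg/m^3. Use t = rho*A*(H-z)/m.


H - z = 7.644 m
t = 1.2 * 453.243 * 7.644 / 9.1 = 456.87 s

456.87 s


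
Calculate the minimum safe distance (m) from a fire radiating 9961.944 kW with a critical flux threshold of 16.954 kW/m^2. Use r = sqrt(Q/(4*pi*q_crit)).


4*pi*q_crit = 213.05
Q/(4*pi*q_crit) = 46.759
r = sqrt(46.759) = 6.8380 m

6.8380 m


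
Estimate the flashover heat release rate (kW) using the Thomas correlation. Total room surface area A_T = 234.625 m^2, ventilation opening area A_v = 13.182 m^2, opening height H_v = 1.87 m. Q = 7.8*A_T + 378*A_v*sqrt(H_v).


7.8*A_T = 1830.075
sqrt(H_v) = 1.3675
378*A_v*sqrt(H_v) = 6813.9
Q = 1830.075 + 6813.9 = 8643.9 kW

8643.9 kW


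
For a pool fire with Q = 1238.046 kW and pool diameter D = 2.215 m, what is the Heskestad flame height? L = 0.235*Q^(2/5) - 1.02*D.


Q^(2/5) = 17.262
0.235 * Q^(2/5) = 4.0566
1.02 * D = 2.2593
L = 1.7973 m

1.7973 m


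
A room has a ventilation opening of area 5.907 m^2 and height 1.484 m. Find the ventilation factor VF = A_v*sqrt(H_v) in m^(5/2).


sqrt(H_v) = 1.2182
VF = 5.907 * 1.2182 = 7.1959 m^(5/2)

7.1959 m^(5/2)


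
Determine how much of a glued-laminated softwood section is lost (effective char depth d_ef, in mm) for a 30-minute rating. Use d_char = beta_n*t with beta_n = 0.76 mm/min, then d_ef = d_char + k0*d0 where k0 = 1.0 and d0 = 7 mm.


d_char = 0.76 * 30 = 22.8 mm
d_ef = 22.8 + 1.0*7 = 29.8 mm

29.8 mm


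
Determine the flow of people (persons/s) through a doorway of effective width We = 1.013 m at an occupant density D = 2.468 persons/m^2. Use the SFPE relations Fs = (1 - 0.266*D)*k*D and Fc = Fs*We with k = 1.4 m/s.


1 - 0.266*D = 1 - 0.266*2.468 = 0.34351
Fs = 0.34351 * 1.4 * 2.468 = 1.1869 persons/(s*m)
Fc = 1.1869 * 1.013 = 1.2023 persons/s

1.2023 persons/s


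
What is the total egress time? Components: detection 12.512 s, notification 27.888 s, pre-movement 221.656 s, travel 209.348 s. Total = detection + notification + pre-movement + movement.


Total = 12.512 + 27.888 + 221.656 + 209.348 = 471.404 s

471.404 s


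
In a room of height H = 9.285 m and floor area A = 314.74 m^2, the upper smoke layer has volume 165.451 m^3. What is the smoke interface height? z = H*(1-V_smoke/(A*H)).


V/(A*H) = 0.056616
1 - 0.056616 = 0.94338
z = 9.285 * 0.94338 = 8.7593 m

8.7593 m


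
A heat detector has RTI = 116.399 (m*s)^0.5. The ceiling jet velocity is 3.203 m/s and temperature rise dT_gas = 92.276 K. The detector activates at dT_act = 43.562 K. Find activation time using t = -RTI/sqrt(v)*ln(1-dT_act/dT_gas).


dT_act/dT_gas = 0.47208
ln(1 - 0.47208) = -0.63882
t = -116.399 / sqrt(3.203) * -0.63882 = 41.548 s

41.548 s


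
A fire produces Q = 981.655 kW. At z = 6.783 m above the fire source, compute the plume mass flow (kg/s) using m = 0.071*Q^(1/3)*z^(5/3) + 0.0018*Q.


Q^(1/3) = 9.9385
z^(5/3) = 24.305
First term = 0.071 * 9.9385 * 24.305 = 17.151
Second term = 0.0018 * 981.655 = 1.7670
m = 18.918 kg/s

18.918 kg/s


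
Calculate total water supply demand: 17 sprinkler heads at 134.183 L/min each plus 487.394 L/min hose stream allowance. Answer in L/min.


Sprinkler demand = 17 * 134.183 = 2281.111 L/min
Total = 2281.111 + 487.394 = 2768.505 L/min

2768.505 L/min


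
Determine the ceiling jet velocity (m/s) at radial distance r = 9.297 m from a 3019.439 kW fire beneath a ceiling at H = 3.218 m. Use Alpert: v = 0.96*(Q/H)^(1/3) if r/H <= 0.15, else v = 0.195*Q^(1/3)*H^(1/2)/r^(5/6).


r/H = 9.297 / 3.218 = 2.8891
r/H > 0.15, so v = 0.195*Q^(1/3)*H^(1/2)/r^(5/6)
Q^(1/3) = 14.454
H^(1/2) = 1.7939
r^(5/6) = 6.4114
v = 0.195 * 14.454 * 1.7939 / 6.4114 = 0.78859 m/s

0.78859 m/s


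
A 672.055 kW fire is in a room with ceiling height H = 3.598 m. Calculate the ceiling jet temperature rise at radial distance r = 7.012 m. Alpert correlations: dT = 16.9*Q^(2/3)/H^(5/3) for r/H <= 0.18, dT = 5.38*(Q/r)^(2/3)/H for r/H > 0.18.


r/H = 7.012 / 3.598 = 1.9489
r/H > 0.18, so dT = 5.38*(Q/r)^(2/3)/H
Q/r = 95.844
(Q/r)^(2/3) = 20.943
dT = 5.38 * 20.943 / 3.598 = 31.316 K

31.316 K


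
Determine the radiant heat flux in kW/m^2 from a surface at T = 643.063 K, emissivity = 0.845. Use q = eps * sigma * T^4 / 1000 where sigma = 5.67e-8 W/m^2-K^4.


T^4 = 1.7101e+11
q = 0.845 * 5.67e-8 * 1.7101e+11 / 1000 = 8.1932 kW/m^2

8.1932 kW/m^2


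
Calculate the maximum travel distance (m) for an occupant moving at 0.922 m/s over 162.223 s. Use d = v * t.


d = 0.922 * 162.223 = 149.57 m

149.57 m


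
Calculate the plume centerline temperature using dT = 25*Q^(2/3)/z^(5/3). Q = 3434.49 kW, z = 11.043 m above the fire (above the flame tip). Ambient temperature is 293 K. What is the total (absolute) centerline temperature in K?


Q^(2/3) = 227.64
z^(5/3) = 54.762
dT = 25 * 227.64 / 54.762 = 103.92 K
T = 293 + 103.92 = 396.92 K

396.92 K


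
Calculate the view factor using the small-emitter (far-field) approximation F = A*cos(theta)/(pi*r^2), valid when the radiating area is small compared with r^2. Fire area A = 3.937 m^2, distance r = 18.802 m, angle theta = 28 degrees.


cos(28 deg) = 0.88295
pi*r^2 = 1110.6
F = 3.937 * 0.88295 / 1110.6 = 0.0031300

0.0031300


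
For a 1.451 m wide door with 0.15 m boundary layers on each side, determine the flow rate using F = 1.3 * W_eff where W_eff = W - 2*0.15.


W_eff = 1.451 - 0.30 = 1.151 m
F = 1.3 * 1.151 = 1.4963 persons/s

1.4963 persons/s


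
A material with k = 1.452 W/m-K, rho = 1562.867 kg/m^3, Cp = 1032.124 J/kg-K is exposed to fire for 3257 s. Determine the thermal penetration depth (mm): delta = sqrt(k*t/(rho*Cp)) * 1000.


alpha = 1.452 / (1562.867 * 1032.124) = 9.0015e-07 m^2/s
alpha * t = 0.0029318
delta = sqrt(0.0029318) * 1000 = 54.146 mm

54.146 mm


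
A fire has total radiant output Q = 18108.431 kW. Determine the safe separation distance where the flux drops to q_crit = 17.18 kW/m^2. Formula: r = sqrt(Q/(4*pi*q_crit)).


4*pi*q_crit = 215.89
Q/(4*pi*q_crit) = 83.878
r = sqrt(83.878) = 9.1585 m

9.1585 m


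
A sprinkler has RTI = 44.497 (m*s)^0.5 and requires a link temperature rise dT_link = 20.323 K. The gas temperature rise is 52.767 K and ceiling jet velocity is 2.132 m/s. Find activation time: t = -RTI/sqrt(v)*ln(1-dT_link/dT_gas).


dT_link/dT_gas = 0.38515
ln(1 - 0.38515) = -0.48637
t = -44.497 / sqrt(2.132) * -0.48637 = 14.822 s

14.822 s


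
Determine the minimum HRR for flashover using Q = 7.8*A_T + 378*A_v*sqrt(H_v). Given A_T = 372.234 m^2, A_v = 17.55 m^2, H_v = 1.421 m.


7.8*A_T = 2903.4
sqrt(H_v) = 1.1921
378*A_v*sqrt(H_v) = 7908.0
Q = 2903.4 + 7908.0 = 10811 kW

10811 kW


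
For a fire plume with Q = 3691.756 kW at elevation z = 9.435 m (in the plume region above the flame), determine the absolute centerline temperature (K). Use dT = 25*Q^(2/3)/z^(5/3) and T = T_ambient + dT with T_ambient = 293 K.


Q^(2/3) = 238.87
z^(5/3) = 42.128
dT = 25 * 238.87 / 42.128 = 141.75 K
T = 293 + 141.75 = 434.75 K

434.75 K


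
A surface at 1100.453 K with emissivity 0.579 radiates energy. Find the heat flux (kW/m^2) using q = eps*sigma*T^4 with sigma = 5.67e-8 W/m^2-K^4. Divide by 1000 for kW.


T^4 = 1.4665e+12
q = 0.579 * 5.67e-8 * 1.4665e+12 / 1000 = 48.145 kW/m^2

48.145 kW/m^2


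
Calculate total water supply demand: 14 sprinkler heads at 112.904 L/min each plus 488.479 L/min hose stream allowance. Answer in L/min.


Sprinkler demand = 14 * 112.904 = 1580.656 L/min
Total = 1580.656 + 488.479 = 2069.135 L/min

2069.135 L/min


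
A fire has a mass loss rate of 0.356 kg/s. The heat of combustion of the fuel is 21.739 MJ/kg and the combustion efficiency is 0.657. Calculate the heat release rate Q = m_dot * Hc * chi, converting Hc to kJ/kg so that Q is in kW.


Hc = 21.739 MJ/kg = 21.739 * 1000 kJ/kg = 21739 kJ/kg
Q = 0.356 kg/s * 21739 kJ/kg * 0.657 = 5084.6 kW

5084.6 kW


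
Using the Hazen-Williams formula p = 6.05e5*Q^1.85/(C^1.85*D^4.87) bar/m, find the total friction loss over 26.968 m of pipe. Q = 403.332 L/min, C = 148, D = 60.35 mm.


Q^1.85 = 66142
C^1.85 = 10351
D^4.87 = 4.6978e+08
p/m = 0.0082290 bar/m
p_total = 0.0082290 * 26.968 = 0.22192 bar

0.22192 bar


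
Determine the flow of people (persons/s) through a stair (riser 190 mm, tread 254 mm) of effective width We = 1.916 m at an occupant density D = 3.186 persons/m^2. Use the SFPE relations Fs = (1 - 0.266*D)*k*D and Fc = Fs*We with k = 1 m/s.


1 - 0.266*D = 1 - 0.266*3.186 = 0.15252
Fs = 0.15252 * 1 * 3.186 = 0.48594 persons/(s*m)
Fc = 0.48594 * 1.916 = 0.93106 persons/s

0.93106 persons/s


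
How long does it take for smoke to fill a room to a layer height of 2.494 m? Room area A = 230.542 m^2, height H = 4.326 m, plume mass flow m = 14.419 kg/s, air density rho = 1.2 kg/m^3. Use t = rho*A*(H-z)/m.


H - z = 1.832 m
t = 1.2 * 230.542 * 1.832 / 14.419 = 35.150 s

35.150 s


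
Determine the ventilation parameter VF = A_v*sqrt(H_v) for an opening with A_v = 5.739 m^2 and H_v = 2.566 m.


sqrt(H_v) = 1.6019
VF = 5.739 * 1.6019 = 9.1932 m^(5/2)

9.1932 m^(5/2)


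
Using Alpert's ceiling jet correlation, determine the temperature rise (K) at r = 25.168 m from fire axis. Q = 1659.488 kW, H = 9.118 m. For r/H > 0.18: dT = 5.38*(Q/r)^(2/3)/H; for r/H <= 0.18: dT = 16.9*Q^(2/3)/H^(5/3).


r/H = 25.168 / 9.118 = 2.7603
r/H > 0.18, so dT = 5.38*(Q/r)^(2/3)/H
Q/r = 65.936
(Q/r)^(2/3) = 16.321
dT = 5.38 * 16.321 / 9.118 = 9.6301 K

9.6301 K


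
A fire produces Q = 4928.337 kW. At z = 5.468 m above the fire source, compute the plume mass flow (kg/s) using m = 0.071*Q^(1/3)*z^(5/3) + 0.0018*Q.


Q^(1/3) = 17.018
z^(5/3) = 16.971
First term = 0.071 * 17.018 * 16.971 = 20.506
Second term = 0.0018 * 4928.337 = 8.8710
m = 29.377 kg/s

29.377 kg/s


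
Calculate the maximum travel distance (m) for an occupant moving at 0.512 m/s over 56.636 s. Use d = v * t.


d = 0.512 * 56.636 = 28.998 m

28.998 m


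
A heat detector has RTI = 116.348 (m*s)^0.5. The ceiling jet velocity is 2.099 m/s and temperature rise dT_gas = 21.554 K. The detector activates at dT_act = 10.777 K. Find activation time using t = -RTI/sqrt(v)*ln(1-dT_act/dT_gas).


dT_act/dT_gas = 0.5
ln(1 - 0.5) = -0.69315
t = -116.348 / sqrt(2.099) * -0.69315 = 55.664 s

55.664 s


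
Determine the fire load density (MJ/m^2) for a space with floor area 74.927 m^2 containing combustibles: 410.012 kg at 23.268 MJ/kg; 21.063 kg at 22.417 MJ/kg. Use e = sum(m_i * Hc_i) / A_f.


Total energy = 410.012*23.268 + 21.063*22.417
= 9540.159 + 472.1693
= 10012.33 MJ
e = 10012.33 / 74.927 = 133.63 MJ/m^2

133.63 MJ/m^2


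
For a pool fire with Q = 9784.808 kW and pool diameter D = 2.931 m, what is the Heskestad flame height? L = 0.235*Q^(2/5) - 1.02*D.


Q^(2/5) = 39.466
0.235 * Q^(2/5) = 9.2745
1.02 * D = 2.9896
L = 6.2848 m

6.2848 m


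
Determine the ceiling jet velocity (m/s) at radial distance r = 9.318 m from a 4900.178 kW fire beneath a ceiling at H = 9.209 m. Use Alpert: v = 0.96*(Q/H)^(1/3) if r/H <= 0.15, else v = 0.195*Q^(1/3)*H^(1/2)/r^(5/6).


r/H = 9.318 / 9.209 = 1.0118
r/H > 0.15, so v = 0.195*Q^(1/3)*H^(1/2)/r^(5/6)
Q^(1/3) = 16.985
H^(1/2) = 3.0346
r^(5/6) = 6.4235
v = 0.195 * 16.985 * 3.0346 / 6.4235 = 1.5647 m/s

1.5647 m/s


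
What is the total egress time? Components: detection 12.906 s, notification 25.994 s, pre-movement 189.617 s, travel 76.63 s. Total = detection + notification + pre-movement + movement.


Total = 12.906 + 25.994 + 189.617 + 76.63 = 305.147 s

305.147 s


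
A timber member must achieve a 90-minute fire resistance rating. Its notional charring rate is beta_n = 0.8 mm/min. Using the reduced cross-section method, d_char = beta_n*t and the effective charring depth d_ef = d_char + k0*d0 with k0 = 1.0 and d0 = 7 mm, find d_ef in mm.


d_char = 0.8 * 90 = 72 mm
d_ef = 72 + 1.0*7 = 79 mm

79 mm


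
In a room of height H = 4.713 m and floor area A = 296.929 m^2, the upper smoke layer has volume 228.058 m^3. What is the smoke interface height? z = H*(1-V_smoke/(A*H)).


V/(A*H) = 0.16297
1 - 0.16297 = 0.83703
z = 4.713 * 0.83703 = 3.9449 m

3.9449 m


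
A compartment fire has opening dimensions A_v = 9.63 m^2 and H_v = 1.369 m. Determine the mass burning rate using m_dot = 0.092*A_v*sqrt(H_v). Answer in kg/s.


sqrt(H_v) = 1.1700
m_dot = 0.092 * 9.63 * 1.1700 = 1.0366 kg/s

1.0366 kg/s


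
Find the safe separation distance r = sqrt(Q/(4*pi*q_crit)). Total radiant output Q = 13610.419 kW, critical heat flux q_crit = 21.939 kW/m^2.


4*pi*q_crit = 275.69
Q/(4*pi*q_crit) = 49.368
r = sqrt(49.368) = 7.0262 m

7.0262 m


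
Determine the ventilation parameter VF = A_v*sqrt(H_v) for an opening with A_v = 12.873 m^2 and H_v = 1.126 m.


sqrt(H_v) = 1.0611
VF = 12.873 * 1.0611 = 13.660 m^(5/2)

13.660 m^(5/2)


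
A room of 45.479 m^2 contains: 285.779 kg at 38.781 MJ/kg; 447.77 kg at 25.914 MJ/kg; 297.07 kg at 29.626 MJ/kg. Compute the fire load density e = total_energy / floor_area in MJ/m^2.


Total energy = 285.779*38.781 + 447.77*25.914 + 297.07*29.626
= 11082.80 + 11603.51 + 8800.996
= 31487.30 MJ
e = 31487.30 / 45.479 = 692.35 MJ/m^2

692.35 MJ/m^2


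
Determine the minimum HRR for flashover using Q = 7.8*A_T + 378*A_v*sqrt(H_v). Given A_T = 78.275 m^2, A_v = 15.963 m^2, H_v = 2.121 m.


7.8*A_T = 610.545
sqrt(H_v) = 1.4564
378*A_v*sqrt(H_v) = 8787.7
Q = 610.545 + 8787.7 = 9398.3 kW

9398.3 kW


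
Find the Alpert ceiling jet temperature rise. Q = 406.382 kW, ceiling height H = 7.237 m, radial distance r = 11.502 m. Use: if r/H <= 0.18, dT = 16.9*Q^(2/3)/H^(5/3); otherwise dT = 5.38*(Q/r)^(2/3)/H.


r/H = 11.502 / 7.237 = 1.5893
r/H > 0.18, so dT = 5.38*(Q/r)^(2/3)/H
Q/r = 35.331
(Q/r)^(2/3) = 10.767
dT = 5.38 * 10.767 / 7.237 = 8.0044 K

8.0044 K


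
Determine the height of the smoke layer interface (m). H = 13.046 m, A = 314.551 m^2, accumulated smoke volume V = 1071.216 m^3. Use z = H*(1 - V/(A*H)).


V/(A*H) = 0.26104
1 - 0.26104 = 0.73896
z = 13.046 * 0.73896 = 9.6405 m

9.6405 m


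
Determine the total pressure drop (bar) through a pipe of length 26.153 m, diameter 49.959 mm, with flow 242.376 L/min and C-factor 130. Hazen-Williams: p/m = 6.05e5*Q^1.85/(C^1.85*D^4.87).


Q^1.85 = 25781
C^1.85 = 8143.2
D^4.87 = 1.8718e+08
p/m = 0.010233 bar/m
p_total = 0.010233 * 26.153 = 0.26763 bar

0.26763 bar


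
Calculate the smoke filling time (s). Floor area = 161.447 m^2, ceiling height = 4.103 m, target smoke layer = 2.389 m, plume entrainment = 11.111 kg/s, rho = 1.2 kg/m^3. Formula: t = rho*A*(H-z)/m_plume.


H - z = 1.714 m
t = 1.2 * 161.447 * 1.714 / 11.111 = 29.886 s

29.886 s


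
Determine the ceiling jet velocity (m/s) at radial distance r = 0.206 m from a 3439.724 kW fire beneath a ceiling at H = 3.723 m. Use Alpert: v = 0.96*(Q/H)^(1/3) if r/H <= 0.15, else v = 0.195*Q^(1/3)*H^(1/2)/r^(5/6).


r/H = 0.206 / 3.723 = 0.055332
r/H <= 0.15, so v = 0.96*(Q/H)^(1/3)
Q/H = 923.91
(Q/H)^(1/3) = 9.7397
v = 0.96 * 9.7397 = 9.3501 m/s

9.3501 m/s


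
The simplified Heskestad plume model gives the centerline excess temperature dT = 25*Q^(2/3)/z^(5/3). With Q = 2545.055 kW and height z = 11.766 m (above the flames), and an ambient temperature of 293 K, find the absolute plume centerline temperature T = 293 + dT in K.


Q^(2/3) = 186.41
z^(5/3) = 60.867
dT = 25 * 186.41 / 60.867 = 76.564 K
T = 293 + 76.564 = 369.56 K

369.56 K


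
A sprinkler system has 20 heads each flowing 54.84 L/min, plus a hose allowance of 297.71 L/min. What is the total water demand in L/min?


Sprinkler demand = 20 * 54.84 = 1096.8 L/min
Total = 1096.8 + 297.71 = 1394.51 L/min

1394.51 L/min


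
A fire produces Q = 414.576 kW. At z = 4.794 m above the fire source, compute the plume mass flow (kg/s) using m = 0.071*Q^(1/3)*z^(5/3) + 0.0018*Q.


Q^(1/3) = 7.4565
z^(5/3) = 13.630
First term = 0.071 * 7.4565 * 13.630 = 7.2159
Second term = 0.0018 * 414.576 = 0.74624
m = 7.9621 kg/s

7.9621 kg/s


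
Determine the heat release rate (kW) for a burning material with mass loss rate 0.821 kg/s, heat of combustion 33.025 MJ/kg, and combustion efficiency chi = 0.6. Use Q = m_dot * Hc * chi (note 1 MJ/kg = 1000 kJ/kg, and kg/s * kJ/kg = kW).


Hc = 33.025 MJ/kg = 33.025 * 1000 kJ/kg = 33025 kJ/kg
Q = 0.821 kg/s * 33025 kJ/kg * 0.6 = 16268.115 kW

16268.115 kW


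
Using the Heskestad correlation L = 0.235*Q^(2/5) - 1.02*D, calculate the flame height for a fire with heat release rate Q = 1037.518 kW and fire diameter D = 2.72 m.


Q^(2/5) = 16.084
0.235 * Q^(2/5) = 3.7798
1.02 * D = 2.7744
L = 1.0054 m

1.0054 m


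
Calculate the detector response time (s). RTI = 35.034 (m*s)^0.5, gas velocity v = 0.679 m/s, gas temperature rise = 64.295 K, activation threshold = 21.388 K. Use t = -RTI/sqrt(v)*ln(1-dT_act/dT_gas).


dT_act/dT_gas = 0.33265
ln(1 - 0.33265) = -0.40445
t = -35.034 / sqrt(0.679) * -0.40445 = 17.196 s

17.196 s


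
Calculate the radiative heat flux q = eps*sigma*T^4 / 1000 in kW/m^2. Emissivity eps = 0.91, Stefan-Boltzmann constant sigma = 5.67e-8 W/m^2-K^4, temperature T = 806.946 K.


T^4 = 4.2401e+11
q = 0.91 * 5.67e-8 * 4.2401e+11 / 1000 = 21.878 kW/m^2

21.878 kW/m^2


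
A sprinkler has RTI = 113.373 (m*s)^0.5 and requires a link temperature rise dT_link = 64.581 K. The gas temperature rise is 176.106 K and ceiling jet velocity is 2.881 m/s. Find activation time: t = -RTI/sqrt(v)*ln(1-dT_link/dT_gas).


dT_link/dT_gas = 0.36672
ln(1 - 0.36672) = -0.45684
t = -113.373 / sqrt(2.881) * -0.45684 = 30.514 s

30.514 s


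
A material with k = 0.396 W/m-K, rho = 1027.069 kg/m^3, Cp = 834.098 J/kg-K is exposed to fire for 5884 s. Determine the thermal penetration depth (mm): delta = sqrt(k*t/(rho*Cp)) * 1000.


alpha = 0.396 / (1027.069 * 834.098) = 4.6225e-07 m^2/s
alpha * t = 0.0027199
delta = sqrt(0.0027199) * 1000 = 52.153 mm

52.153 mm


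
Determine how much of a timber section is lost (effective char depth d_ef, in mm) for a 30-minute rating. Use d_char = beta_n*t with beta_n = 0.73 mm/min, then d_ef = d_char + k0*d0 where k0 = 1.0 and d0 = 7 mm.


d_char = 0.73 * 30 = 21.9 mm
d_ef = 21.9 + 1.0*7 = 28.9 mm

28.9 mm


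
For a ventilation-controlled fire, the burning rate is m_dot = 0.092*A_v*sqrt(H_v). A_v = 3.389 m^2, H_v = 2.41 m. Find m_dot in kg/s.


sqrt(H_v) = 1.5524
m_dot = 0.092 * 3.389 * 1.5524 = 0.48403 kg/s

0.48403 kg/s


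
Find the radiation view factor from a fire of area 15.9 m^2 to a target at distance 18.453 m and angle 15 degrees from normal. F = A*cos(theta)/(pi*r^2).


cos(15 deg) = 0.96593
pi*r^2 = 1069.8
F = 15.9 * 0.96593 / 1069.8 = 0.014357

0.014357


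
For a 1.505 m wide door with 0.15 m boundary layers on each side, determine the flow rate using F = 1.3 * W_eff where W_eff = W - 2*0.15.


W_eff = 1.505 - 0.30 = 1.205 m
F = 1.3 * 1.205 = 1.5665 persons/s

1.5665 persons/s


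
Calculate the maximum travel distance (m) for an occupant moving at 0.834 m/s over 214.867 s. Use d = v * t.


d = 0.834 * 214.867 = 179.20 m

179.20 m


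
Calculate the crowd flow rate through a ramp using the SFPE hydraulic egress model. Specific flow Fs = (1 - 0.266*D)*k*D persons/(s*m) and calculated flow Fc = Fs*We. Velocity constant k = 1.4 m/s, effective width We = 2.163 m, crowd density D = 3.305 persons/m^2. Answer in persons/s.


1 - 0.266*D = 1 - 0.266*3.305 = 0.12087
Fs = 0.12087 * 1.4 * 3.305 = 0.55927 persons/(s*m)
Fc = 0.55927 * 2.163 = 1.2097 persons/s

1.2097 persons/s


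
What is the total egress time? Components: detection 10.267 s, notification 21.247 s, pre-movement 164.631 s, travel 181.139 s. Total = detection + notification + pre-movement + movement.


Total = 10.267 + 21.247 + 164.631 + 181.139 = 377.284 s

377.284 s


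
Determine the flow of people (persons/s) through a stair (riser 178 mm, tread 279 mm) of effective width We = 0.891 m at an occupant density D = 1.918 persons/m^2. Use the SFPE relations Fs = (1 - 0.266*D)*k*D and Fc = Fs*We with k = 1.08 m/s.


1 - 0.266*D = 1 - 0.266*1.918 = 0.48981
Fs = 0.48981 * 1.08 * 1.918 = 1.0146 persons/(s*m)
Fc = 1.0146 * 0.891 = 0.90402 persons/s

0.90402 persons/s


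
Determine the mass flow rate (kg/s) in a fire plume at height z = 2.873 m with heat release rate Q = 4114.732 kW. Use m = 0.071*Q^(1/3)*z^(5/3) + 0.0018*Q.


Q^(1/3) = 16.024
z^(5/3) = 5.8062
First term = 0.071 * 16.024 * 5.8062 = 6.6059
Second term = 0.0018 * 4114.732 = 7.4065
m = 14.012 kg/s

14.012 kg/s


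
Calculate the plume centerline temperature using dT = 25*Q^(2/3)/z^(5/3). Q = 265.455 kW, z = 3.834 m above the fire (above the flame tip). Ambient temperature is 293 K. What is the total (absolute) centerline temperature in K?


Q^(2/3) = 41.304
z^(5/3) = 9.3919
dT = 25 * 41.304 / 9.3919 = 109.95 K
T = 293 + 109.95 = 402.95 K

402.95 K


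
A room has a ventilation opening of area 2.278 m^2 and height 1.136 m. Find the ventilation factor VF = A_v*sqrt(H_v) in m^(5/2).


sqrt(H_v) = 1.0658
VF = 2.278 * 1.0658 = 2.4280 m^(5/2)

2.4280 m^(5/2)


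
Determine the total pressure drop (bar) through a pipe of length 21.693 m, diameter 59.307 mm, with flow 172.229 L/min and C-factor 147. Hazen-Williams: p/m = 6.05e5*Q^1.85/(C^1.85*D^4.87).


Q^1.85 = 13702
C^1.85 = 10222
D^4.87 = 4.3154e+08
p/m = 0.0018793 bar/m
p_total = 0.0018793 * 21.693 = 0.040767 bar

0.040767 bar


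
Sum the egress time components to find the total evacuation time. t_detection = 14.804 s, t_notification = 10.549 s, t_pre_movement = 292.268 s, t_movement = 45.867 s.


Total = 14.804 + 10.549 + 292.268 + 45.867 = 363.488 s

363.488 s


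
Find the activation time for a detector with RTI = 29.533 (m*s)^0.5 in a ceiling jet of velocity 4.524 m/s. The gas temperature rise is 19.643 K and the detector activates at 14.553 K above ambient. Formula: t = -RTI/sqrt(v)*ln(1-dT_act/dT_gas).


dT_act/dT_gas = 0.74087
ln(1 - 0.74087) = -1.3504
t = -29.533 / sqrt(4.524) * -1.3504 = 18.751 s

18.751 s


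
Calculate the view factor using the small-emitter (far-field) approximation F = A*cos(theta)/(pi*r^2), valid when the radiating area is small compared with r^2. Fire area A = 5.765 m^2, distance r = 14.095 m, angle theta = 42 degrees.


cos(42 deg) = 0.74314
pi*r^2 = 624.14
F = 5.765 * 0.74314 / 624.14 = 0.0068642

0.0068642


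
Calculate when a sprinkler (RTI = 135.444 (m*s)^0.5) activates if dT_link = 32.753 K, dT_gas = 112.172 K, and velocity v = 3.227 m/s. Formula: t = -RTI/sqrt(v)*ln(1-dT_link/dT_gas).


dT_link/dT_gas = 0.29199
ln(1 - 0.29199) = -0.34530
t = -135.444 / sqrt(3.227) * -0.34530 = 26.035 s

26.035 s


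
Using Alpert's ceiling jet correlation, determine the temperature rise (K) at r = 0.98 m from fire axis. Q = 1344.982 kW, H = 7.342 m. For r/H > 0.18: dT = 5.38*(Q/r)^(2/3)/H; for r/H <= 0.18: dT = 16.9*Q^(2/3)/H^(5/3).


r/H = 0.98 / 7.342 = 0.13348
r/H <= 0.18, so dT = 16.9*Q^(2/3)/H^(5/3)
Q^(2/3) = 121.85
H^(5/3) = 27.735
dT = 16.9 * 121.85 / 27.735 = 74.246 K

74.246 K


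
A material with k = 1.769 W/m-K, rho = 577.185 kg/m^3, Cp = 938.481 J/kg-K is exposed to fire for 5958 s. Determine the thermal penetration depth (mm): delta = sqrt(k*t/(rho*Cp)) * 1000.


alpha = 1.769 / (577.185 * 938.481) = 3.2658e-06 m^2/s
alpha * t = 0.019458
delta = sqrt(0.019458) * 1000 = 139.49 mm

139.49 mm


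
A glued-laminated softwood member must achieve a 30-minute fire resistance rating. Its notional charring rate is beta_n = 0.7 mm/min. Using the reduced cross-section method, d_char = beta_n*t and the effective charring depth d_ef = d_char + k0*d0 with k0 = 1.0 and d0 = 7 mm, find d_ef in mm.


d_char = 0.7 * 30 = 21 mm
d_ef = 21 + 1.0*7 = 28 mm

28 mm


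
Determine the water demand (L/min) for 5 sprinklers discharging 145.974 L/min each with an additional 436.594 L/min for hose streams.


Sprinkler demand = 5 * 145.974 = 729.87 L/min
Total = 729.87 + 436.594 = 1166.464 L/min

1166.464 L/min


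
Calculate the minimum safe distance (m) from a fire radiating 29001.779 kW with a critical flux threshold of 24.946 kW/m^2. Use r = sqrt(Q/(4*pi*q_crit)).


4*pi*q_crit = 313.48
Q/(4*pi*q_crit) = 92.515
r = sqrt(92.515) = 9.6185 m

9.6185 m


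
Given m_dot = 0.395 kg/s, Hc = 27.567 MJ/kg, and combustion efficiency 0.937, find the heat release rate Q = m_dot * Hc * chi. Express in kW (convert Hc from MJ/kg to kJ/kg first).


Hc = 27.567 MJ/kg = 27.567 * 1000 kJ/kg = 27567 kJ/kg
Q = 0.395 kg/s * 27567 kJ/kg * 0.937 = 10203 kW

10203 kW


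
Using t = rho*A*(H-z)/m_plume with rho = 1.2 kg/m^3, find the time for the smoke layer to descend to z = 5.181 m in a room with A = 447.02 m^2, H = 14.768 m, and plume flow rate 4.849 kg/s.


H - z = 9.587 m
t = 1.2 * 447.02 * 9.587 / 4.849 = 1060.6 s

1060.6 s


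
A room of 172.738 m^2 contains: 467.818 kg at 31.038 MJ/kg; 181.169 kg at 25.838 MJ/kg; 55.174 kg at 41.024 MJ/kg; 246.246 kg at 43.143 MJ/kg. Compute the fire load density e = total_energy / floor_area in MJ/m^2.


Total energy = 467.818*31.038 + 181.169*25.838 + 55.174*41.024 + 246.246*43.143
= 14520.14 + 4681.045 + 2263.458 + 10623.79
= 32088.43 MJ
e = 32088.43 / 172.738 = 185.76 MJ/m^2

185.76 MJ/m^2


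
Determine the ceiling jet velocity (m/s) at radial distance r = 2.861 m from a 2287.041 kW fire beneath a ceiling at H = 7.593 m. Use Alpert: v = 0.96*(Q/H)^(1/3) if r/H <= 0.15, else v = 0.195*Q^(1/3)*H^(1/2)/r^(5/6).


r/H = 2.861 / 7.593 = 0.37679
r/H > 0.15, so v = 0.195*Q^(1/3)*H^(1/2)/r^(5/6)
Q^(1/3) = 13.175
H^(1/2) = 2.7555
r^(5/6) = 2.4012
v = 0.195 * 13.175 * 2.7555 / 2.4012 = 2.9483 m/s

2.9483 m/s


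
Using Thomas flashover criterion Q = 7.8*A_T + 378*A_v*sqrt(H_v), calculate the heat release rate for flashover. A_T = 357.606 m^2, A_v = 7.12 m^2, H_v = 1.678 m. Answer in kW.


7.8*A_T = 2789.3
sqrt(H_v) = 1.2954
378*A_v*sqrt(H_v) = 3486.3
Q = 2789.3 + 3486.3 = 6275.7 kW

6275.7 kW


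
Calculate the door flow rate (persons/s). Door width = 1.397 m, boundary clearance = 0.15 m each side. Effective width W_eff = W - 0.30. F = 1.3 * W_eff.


W_eff = 1.397 - 0.30 = 1.097 m
F = 1.3 * 1.097 = 1.4261 persons/s

1.4261 persons/s


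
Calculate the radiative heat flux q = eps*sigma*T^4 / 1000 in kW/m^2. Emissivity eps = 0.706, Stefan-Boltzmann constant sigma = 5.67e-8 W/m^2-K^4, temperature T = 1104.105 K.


T^4 = 1.4861e+12
q = 0.706 * 5.67e-8 * 1.4861e+12 / 1000 = 59.488 kW/m^2

59.488 kW/m^2


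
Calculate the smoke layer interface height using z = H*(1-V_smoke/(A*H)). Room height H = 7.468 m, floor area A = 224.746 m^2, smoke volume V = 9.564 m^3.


V/(A*H) = 0.0056983
1 - 0.0056983 = 0.99430
z = 7.468 * 0.99430 = 7.4254 m

7.4254 m


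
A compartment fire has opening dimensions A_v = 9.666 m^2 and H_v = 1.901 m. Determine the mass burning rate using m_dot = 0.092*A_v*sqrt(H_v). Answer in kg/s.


sqrt(H_v) = 1.3788
m_dot = 0.092 * 9.666 * 1.3788 = 1.2261 kg/s

1.2261 kg/s


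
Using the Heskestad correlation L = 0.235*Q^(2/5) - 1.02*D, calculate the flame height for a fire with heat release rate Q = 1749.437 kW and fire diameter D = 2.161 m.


Q^(2/5) = 19.823
0.235 * Q^(2/5) = 4.6583
1.02 * D = 2.2042
L = 2.4541 m

2.4541 m


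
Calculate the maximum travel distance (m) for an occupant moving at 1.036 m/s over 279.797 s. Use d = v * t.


d = 1.036 * 279.797 = 289.87 m

289.87 m


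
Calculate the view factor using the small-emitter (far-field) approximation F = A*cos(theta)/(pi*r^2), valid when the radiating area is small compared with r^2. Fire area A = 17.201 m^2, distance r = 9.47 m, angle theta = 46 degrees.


cos(46 deg) = 0.69466
pi*r^2 = 281.74
F = 17.201 * 0.69466 / 281.74 = 0.042411

0.042411


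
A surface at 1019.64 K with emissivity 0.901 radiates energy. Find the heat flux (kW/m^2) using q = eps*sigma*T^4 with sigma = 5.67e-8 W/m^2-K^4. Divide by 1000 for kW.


T^4 = 1.0809e+12
q = 0.901 * 5.67e-8 * 1.0809e+12 / 1000 = 55.220 kW/m^2

55.220 kW/m^2


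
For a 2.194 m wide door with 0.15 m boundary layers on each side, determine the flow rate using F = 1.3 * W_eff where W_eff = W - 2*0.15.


W_eff = 2.194 - 0.30 = 1.894 m
F = 1.3 * 1.894 = 2.4622 persons/s

2.4622 persons/s


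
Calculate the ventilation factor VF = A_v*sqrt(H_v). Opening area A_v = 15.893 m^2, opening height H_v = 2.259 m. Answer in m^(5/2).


sqrt(H_v) = 1.5030
VF = 15.893 * 1.5030 = 23.887 m^(5/2)

23.887 m^(5/2)


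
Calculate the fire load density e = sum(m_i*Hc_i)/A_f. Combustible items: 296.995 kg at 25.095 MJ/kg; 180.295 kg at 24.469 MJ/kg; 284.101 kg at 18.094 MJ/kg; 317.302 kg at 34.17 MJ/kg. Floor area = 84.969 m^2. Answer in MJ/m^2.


Total energy = 296.995*25.095 + 180.295*24.469 + 284.101*18.094 + 317.302*34.17
= 7453.090 + 4411.638 + 5140.523 + 10842.21
= 27847.46 MJ
e = 27847.46 / 84.969 = 327.74 MJ/m^2

327.74 MJ/m^2


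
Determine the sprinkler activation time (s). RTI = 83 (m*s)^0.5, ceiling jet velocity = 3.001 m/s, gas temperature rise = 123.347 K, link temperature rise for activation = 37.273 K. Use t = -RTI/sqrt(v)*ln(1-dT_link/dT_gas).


dT_link/dT_gas = 0.30218
ln(1 - 0.30218) = -0.35979
t = -83 / sqrt(3.001) * -0.35979 = 17.238 s

17.238 s


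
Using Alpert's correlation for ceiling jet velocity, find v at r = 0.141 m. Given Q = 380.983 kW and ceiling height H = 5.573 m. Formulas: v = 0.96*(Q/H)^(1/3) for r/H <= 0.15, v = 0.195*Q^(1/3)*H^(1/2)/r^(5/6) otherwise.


r/H = 0.141 / 5.573 = 0.025301
r/H <= 0.15, so v = 0.96*(Q/H)^(1/3)
Q/H = 68.362
(Q/H)^(1/3) = 4.0889
v = 0.96 * 4.0889 = 3.9253 m/s

3.9253 m/s


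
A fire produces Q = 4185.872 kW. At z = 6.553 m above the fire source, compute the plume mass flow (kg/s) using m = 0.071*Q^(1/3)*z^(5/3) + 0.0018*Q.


Q^(1/3) = 16.116
z^(5/3) = 22.947
First term = 0.071 * 16.116 * 22.947 = 26.258
Second term = 0.0018 * 4185.872 = 7.5346
m = 33.792 kg/s

33.792 kg/s


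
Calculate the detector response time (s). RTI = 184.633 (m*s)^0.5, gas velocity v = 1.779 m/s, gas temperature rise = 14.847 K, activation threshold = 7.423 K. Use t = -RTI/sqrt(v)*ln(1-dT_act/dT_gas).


dT_act/dT_gas = 0.49997
ln(1 - 0.49997) = -0.69308
t = -184.633 / sqrt(1.779) * -0.69308 = 95.941 s

95.941 s


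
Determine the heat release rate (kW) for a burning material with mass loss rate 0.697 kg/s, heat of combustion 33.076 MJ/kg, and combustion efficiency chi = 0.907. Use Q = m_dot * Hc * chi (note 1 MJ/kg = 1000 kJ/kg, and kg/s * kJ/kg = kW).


Hc = 33.076 MJ/kg = 33.076 * 1000 kJ/kg = 33076 kJ/kg
Q = 0.697 kg/s * 33076 kJ/kg * 0.907 = 20910 kW

20910 kW


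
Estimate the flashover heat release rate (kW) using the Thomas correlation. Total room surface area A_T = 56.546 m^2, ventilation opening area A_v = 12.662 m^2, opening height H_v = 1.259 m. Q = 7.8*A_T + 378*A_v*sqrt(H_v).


7.8*A_T = 441.06
sqrt(H_v) = 1.1221
378*A_v*sqrt(H_v) = 5370.4
Q = 441.06 + 5370.4 = 5811.5 kW

5811.5 kW


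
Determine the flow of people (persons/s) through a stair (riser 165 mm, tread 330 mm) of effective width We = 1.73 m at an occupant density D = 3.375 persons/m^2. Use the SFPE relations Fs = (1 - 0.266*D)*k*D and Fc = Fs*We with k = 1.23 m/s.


1 - 0.266*D = 1 - 0.266*3.375 = 0.10225
Fs = 0.10225 * 1.23 * 3.375 = 0.42447 persons/(s*m)
Fc = 0.42447 * 1.73 = 0.73432 persons/s

0.73432 persons/s


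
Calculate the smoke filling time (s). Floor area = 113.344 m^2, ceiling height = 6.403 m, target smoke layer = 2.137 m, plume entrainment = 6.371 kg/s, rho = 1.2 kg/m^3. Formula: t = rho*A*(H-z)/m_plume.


H - z = 4.266 m
t = 1.2 * 113.344 * 4.266 / 6.371 = 91.074 s

91.074 s


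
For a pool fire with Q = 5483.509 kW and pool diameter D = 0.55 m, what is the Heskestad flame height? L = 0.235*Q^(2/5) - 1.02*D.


Q^(2/5) = 31.306
0.235 * Q^(2/5) = 7.3568
1.02 * D = 0.561
L = 6.7958 m

6.7958 m
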